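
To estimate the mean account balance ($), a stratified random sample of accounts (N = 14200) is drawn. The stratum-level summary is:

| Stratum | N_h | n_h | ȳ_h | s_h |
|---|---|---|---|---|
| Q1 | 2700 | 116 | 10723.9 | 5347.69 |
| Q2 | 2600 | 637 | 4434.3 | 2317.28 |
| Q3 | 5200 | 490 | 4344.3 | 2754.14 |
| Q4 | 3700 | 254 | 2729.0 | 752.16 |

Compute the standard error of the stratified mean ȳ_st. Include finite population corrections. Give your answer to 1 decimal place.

V̂(ȳ_st) = Σ W_h² (1 − n_h/N_h) s_h²/n_h, with W_h = N_h/N and N = 14200:
  stratum Q1: (2700/14200)²·(1 − 116/2700)·5347.69²/116 = 8530.1
  stratum Q2: (2600/14200)²·(1 − 637/2600)·2317.28²/637 = 213.371
  stratum Q3: (5200/14200)²·(1 − 490/5200)·2754.14²/490 = 1880.28
  stratum Q4: (3700/14200)²·(1 − 254/3700)·752.16²/254 = 140.84
V̂(ȳ_st) = 10764.6
SE(ȳ_st) = √10764.6 = 103.753

SE(ȳ_st) ≈ 103.8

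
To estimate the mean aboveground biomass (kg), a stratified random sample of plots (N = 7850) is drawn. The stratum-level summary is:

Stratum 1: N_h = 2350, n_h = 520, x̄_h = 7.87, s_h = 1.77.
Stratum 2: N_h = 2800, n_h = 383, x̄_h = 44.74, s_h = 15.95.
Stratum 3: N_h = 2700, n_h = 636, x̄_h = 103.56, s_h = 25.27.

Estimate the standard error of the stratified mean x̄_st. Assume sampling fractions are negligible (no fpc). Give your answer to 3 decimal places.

SE(x̄_st) ≈ 0.451

V̂(x̄_st) = Σ W_h² s_h²/n_h, with W_h = N_h/N and N = 7850:
  stratum 1: (2350/7850)²·1.77²/520 = 0.000539933
  stratum 2: (2800/7850)²·15.95²/383 = 0.0845083
  stratum 3: (2700/7850)²·25.27²/636 = 0.11878
V̂(x̄_st) = 0.203828
SE(x̄_st) = √0.203828 = 0.451473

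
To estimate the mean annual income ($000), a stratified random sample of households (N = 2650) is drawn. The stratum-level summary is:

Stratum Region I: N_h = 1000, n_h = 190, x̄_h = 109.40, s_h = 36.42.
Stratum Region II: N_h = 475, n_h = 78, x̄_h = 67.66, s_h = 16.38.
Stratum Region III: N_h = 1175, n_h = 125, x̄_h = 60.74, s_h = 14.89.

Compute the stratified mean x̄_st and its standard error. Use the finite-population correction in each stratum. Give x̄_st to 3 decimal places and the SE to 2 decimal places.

x̄_st = Σ W_h x̄_h = (1000·109.40 + 475·67.66 + 1175·60.74)/2650 = 80.34264
V̂(x̄_st) = Σ W_h² (1 − n_h/N_h) s_h²/n_h, with W_h = N_h/N and N = 2650:
  stratum Region I: (1000/2650)²·(1 − 190/1000)·36.42²/190 = 0.805229
  stratum Region II: (475/2650)²·(1 − 78/475)·16.38²/78 = 0.0923689
  stratum Region III: (1175/2650)²·(1 − 125/1175)·14.89²/125 = 0.311612
V̂(x̄_st) = 1.20921
SE(x̄_st) = √1.20921 = 1.09964

x̄_st ≈ 80.343, SE ≈ 1.10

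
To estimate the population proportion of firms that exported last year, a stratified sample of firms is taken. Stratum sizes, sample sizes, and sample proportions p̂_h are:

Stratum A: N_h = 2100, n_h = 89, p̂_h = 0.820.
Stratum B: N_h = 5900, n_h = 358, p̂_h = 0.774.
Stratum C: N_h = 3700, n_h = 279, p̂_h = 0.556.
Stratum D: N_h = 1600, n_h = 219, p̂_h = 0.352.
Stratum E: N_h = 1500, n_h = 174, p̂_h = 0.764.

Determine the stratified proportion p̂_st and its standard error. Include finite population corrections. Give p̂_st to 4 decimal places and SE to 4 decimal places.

N = 14800; stratum weights W_h = N_h/N.
p̂_st = Σ W_h p̂_h = (2100·0.820 + 5900·0.774 + 3700·0.556 + 1600·0.352 + 1500·0.764)/14800 = 0.67939
V̂(p̂_st) = Σ W_h² (1 − n_h/N_h) p̂_h(1−p̂_h)/(n_h−1):
  stratum A: (2100/14800)²·(1 − 89/2100)·0.820·0.180/88 = 3.23379e-05
  stratum B: (5900/14800)²·(1 − 358/5900)·0.774·0.226/357 = 7.31436e-05
  stratum C: (3700/14800)²·(1 − 279/3700)·0.556·0.444/278 = 5.1315e-05
  stratum D: (1600/14800)²·(1 − 219/1600)·0.352·0.648/218 = 1.05548e-05
  stratum E: (1500/14800)²·(1 − 174/1500)·0.764·0.236/173 = 9.46391e-06
V̂(p̂_st) = 0.000176815; SE = √V̂ = 0.0132972

p̂_st ≈ 0.6794, SE ≈ 0.0133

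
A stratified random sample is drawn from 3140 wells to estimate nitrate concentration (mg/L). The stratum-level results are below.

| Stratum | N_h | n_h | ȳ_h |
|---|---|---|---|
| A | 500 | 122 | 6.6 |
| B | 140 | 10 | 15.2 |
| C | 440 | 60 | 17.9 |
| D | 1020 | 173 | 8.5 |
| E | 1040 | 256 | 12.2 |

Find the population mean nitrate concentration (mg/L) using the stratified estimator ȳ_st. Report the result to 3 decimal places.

N = Σ N_h = 3140. Stratum weights W_h = N_h/N.
ȳ_st = (500·6.6 + 140·15.2 + 440·17.9 + 1020·8.5 + 1040·12.2) / 3140 = 11.03885

ȳ_st ≈ 11.039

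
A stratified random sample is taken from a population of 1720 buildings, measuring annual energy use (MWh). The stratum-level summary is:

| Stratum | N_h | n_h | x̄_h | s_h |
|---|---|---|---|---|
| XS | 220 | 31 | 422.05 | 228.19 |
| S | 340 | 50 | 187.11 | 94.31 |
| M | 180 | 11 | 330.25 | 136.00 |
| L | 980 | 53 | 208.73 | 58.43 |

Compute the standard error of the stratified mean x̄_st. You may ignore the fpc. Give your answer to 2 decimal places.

V̂(x̄_st) = Σ W_h² s_h²/n_h, with W_h = N_h/N and N = 1720:
  stratum XS: (220/1720)²·228.19²/31 = 27.4802
  stratum S: (340/1720)²·94.31²/50 = 6.95099
  stratum M: (180/1720)²·136.00²/11 = 18.4151
  stratum L: (980/1720)²·58.43²/53 = 20.9118
V̂(x̄_st) = 73.758
SE(x̄_st) = √73.758 = 8.58825

SE(x̄_st) ≈ 8.59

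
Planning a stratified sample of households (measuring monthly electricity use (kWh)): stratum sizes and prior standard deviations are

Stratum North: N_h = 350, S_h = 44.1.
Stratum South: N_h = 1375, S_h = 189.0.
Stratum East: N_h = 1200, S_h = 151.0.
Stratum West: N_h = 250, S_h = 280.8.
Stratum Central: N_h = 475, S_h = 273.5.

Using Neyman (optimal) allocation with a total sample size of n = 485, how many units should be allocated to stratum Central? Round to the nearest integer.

96

Neyman allocation: n_h = n · N_h S_h / Σ N_i S_i, with n = 485.
  stratum North: N_h·S_h = 350·44.1 = 15435.00
  stratum South: N_h·S_h = 1375·189.0 = 259875.00
  stratum East: N_h·S_h = 1200·151.0 = 181200.00
  stratum West: N_h·S_h = 250·280.8 = 70200.00
  stratum Central: N_h·S_h = 475·273.5 = 129912.50
Σ N_h S_h = 656622.50
n for stratum Central = 485·129912.50/656622.50 = 95.957 → 96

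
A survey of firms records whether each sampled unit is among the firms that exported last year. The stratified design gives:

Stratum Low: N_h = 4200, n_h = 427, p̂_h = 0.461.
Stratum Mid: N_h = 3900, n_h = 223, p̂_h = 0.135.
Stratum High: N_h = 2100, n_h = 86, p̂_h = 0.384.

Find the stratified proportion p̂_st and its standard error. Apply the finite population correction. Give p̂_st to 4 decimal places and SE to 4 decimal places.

p̂_st ≈ 0.3205, SE ≈ 0.0166

N = 10200; stratum weights W_h = N_h/N.
p̂_st = Σ W_h p̂_h = (4200·0.461 + 3900·0.135 + 2100·0.384)/10200 = 0.32050
V̂(p̂_st) = Σ W_h² (1 − n_h/N_h) p̂_h(1−p̂_h)/(n_h−1):
  stratum Low: (4200/10200)²·(1 − 427/4200)·0.461·0.539/426 = 8.88415e-05
  stratum Mid: (3900/10200)²·(1 − 223/3900)·0.135·0.865/222 = 7.25028e-05
  stratum High: (2100/10200)²·(1 − 86/2100)·0.384·0.616/85 = 0.000113128
V̂(p̂_st) = 0.000274473; SE = √V̂ = 0.0165672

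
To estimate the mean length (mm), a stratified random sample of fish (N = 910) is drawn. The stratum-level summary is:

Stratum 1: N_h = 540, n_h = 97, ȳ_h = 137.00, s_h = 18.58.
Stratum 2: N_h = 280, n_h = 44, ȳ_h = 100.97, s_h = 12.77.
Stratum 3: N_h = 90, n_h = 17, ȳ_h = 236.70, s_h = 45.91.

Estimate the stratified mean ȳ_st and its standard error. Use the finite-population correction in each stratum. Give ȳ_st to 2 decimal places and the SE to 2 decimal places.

ȳ_st ≈ 135.77, SE ≈ 1.52

ȳ_st = Σ W_h ȳ_h = (540·137.00 + 280·100.97 + 90·236.70)/910 = 135.77429
V̂(ȳ_st) = Σ W_h² (1 − n_h/N_h) s_h²/n_h, with W_h = N_h/N and N = 910:
  stratum 1: (540/910)²·(1 − 97/540)·18.58²/97 = 1.0281
  stratum 2: (280/910)²·(1 − 44/280)·12.77²/44 = 0.295744
  stratum 3: (90/910)²·(1 − 17/90)·45.91²/17 = 0.983667
V̂(ȳ_st) = 2.30751
SE(ȳ_st) = √2.30751 = 1.51905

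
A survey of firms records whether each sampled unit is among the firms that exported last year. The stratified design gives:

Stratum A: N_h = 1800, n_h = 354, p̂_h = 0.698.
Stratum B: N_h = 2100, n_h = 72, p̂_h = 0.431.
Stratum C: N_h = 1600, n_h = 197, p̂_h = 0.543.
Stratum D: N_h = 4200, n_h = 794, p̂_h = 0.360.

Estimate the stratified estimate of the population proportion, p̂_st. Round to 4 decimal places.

N = 9700; stratum weights W_h = N_h/N.
p̂_st = Σ W_h p̂_h = (1800·0.698 + 2100·0.431 + 1600·0.543 + 4200·0.360)/9700 = 0.46828

p̂_st ≈ 0.4683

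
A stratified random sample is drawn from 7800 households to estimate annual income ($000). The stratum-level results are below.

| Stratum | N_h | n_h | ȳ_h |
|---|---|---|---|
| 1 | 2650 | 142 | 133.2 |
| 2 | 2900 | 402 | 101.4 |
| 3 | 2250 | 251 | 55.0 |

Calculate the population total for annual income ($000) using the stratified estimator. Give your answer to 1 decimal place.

τ̂_st ≈ 770790.0

τ̂_st = Σ N_h ȳ_h = 2650·133.2 + 2900·101.4 + 2250·55.0 = 770790.0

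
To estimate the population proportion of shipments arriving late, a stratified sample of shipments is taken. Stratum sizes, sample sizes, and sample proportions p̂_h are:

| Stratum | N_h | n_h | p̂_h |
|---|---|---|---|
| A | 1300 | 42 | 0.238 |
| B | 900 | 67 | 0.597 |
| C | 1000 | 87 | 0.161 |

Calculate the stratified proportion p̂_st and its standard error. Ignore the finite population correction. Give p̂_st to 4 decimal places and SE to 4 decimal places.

N = 3200; stratum weights W_h = N_h/N.
p̂_st = Σ W_h p̂_h = (1300·0.238 + 900·0.597 + 1000·0.161)/3200 = 0.31491
V̂(p̂_st) = Σ W_h² p̂_h(1−p̂_h)/(n_h−1):
  stratum A: (1300/3200)²·0.238·0.762/41 = 0.00073002
  stratum B: (900/3200)²·0.597·0.403/66 = 0.00028835
  stratum C: (1000/3200)²·0.161·0.839/86 = 0.000153387
V̂(p̂_st) = 0.00117176; SE = √V̂ = 0.0342309

p̂_st ≈ 0.3149, SE ≈ 0.0342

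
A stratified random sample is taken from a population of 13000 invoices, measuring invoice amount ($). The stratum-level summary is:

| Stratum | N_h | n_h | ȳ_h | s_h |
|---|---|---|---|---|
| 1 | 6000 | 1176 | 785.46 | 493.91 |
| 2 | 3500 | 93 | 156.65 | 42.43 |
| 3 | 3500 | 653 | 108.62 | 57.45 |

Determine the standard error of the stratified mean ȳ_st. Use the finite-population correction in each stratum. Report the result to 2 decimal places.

SE(ȳ_st) ≈ 6.10

V̂(ȳ_st) = Σ W_h² (1 − n_h/N_h) s_h²/n_h, with W_h = N_h/N and N = 13000:
  stratum 1: (6000/13000)²·(1 − 1176/6000)·493.91²/1176 = 35.5271
  stratum 2: (3500/13000)²·(1 − 93/3500)·42.43²/93 = 1.36589
  stratum 3: (3500/13000)²·(1 − 653/3500)·57.45²/653 = 0.298013
V̂(ȳ_st) = 37.191
SE(ȳ_st) = √37.191 = 6.09845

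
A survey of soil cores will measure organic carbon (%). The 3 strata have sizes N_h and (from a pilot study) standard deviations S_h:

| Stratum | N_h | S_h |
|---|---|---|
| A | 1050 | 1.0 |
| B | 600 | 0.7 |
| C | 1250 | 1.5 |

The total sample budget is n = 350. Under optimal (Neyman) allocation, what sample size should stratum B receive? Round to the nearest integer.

44

Neyman allocation: n_h = n · N_h S_h / Σ N_i S_i, with n = 350.
  stratum A: N_h·S_h = 1050·1.0 = 1050.00
  stratum B: N_h·S_h = 600·0.7 = 420.00
  stratum C: N_h·S_h = 1250·1.5 = 1875.00
Σ N_h S_h = 3345.00
n for stratum B = 350·420.00/3345.00 = 43.946 → 44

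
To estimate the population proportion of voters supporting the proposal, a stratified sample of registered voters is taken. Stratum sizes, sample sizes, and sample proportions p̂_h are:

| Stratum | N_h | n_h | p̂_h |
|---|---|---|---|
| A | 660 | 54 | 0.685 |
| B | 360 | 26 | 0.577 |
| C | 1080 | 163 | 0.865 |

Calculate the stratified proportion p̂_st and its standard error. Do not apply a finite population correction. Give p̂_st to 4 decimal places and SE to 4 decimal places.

N = 2100; stratum weights W_h = N_h/N.
p̂_st = Σ W_h p̂_h = (660·0.685 + 360·0.577 + 1080·0.865)/2100 = 0.75906
V̂(p̂_st) = Σ W_h² p̂_h(1−p̂_h)/(n_h−1):
  stratum A: (660/2100)²·0.685·0.315/53 = 0.000402137
  stratum B: (360/2100)²·0.577·0.423/25 = 0.000286908
  stratum C: (1080/2100)²·0.865·0.135/162 = 0.000190653
V̂(p̂_st) = 0.000879698; SE = √V̂ = 0.0296597

p̂_st ≈ 0.7591, SE ≈ 0.0297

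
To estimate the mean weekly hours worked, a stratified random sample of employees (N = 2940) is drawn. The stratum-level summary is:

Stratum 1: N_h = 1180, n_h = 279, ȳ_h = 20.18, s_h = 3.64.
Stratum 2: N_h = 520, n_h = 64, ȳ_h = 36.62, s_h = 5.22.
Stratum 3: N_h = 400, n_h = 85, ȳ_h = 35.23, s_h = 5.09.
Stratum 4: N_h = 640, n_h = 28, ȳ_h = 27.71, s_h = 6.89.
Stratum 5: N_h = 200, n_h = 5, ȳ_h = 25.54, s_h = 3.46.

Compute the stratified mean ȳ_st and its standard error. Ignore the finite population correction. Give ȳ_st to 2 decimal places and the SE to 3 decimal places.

ȳ_st = Σ W_h ȳ_h = (1180·20.18 + 520·36.62 + 400·35.23 + 640·27.71 + 200·25.54)/2940 = 27.13918
V̂(ȳ_st) = Σ W_h² s_h²/n_h, with W_h = N_h/N and N = 2940:
  stratum 1: (1180/2940)²·3.64²/279 = 0.00765011
  stratum 2: (520/2940)²·5.22²/64 = 0.013319
  stratum 3: (400/2940)²·5.09²/85 = 0.00564212
  stratum 4: (640/2940)²·6.89²/28 = 0.0803426
  stratum 5: (200/2940)²·3.46²/5 = 0.0110802
V̂(ȳ_st) = 0.118034
SE(ȳ_st) = √0.118034 = 0.343561

ȳ_st ≈ 27.14, SE ≈ 0.344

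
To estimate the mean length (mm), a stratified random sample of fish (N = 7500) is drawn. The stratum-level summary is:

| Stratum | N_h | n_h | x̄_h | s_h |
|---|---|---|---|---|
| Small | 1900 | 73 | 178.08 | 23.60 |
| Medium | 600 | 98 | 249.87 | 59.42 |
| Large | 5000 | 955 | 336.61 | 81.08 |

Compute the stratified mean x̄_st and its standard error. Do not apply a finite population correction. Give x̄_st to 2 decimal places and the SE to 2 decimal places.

x̄_st ≈ 289.51, SE ≈ 1.94

x̄_st = Σ W_h x̄_h = (1900·178.08 + 600·249.87 + 5000·336.61)/7500 = 289.50987
V̂(x̄_st) = Σ W_h² s_h²/n_h, with W_h = N_h/N and N = 7500:
  stratum Small: (1900/7500)²·23.60²/73 = 0.48965
  stratum Medium: (600/7500)²·59.42²/98 = 0.230579
  stratum Large: (5000/7500)²·81.08²/955 = 3.05944
V̂(x̄_st) = 3.77967
SE(x̄_st) = √3.77967 = 1.94414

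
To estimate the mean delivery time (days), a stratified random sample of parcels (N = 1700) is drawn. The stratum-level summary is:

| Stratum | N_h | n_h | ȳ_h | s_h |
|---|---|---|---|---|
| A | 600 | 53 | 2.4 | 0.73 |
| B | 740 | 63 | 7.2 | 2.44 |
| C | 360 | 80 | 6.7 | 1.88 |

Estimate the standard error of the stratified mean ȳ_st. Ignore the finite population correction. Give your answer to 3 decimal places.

SE(ȳ_st) ≈ 0.145

V̂(ȳ_st) = Σ W_h² s_h²/n_h, with W_h = N_h/N and N = 1700:
  stratum A: (600/1700)²·0.73²/53 = 0.00125249
  stratum B: (740/1700)²·2.44²/63 = 0.0179063
  stratum C: (360/1700)²·1.88²/80 = 0.00198122
V̂(ȳ_st) = 0.02114
SE(ȳ_st) = √0.02114 = 0.145396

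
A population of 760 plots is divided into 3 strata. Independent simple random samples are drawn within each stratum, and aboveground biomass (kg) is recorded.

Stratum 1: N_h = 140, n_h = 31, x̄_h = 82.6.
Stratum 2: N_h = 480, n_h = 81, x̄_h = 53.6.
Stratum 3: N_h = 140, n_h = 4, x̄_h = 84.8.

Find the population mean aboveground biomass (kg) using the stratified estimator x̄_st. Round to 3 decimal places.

N = Σ N_h = 760. Stratum weights W_h = N_h/N.
x̄_st = (140·82.6 + 480·53.6 + 140·84.8) / 760 = 64.68947

x̄_st ≈ 64.689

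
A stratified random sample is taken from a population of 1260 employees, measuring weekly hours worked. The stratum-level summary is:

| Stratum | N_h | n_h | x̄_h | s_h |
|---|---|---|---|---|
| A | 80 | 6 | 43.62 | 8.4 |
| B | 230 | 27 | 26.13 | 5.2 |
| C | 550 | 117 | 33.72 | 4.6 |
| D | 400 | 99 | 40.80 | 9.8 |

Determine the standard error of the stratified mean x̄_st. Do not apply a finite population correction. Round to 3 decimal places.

SE(x̄_st) ≈ 0.462

V̂(x̄_st) = Σ W_h² s_h²/n_h, with W_h = N_h/N and N = 1260:
  stratum A: (80/1260)²·8.4²/6 = 0.0474074
  stratum B: (230/1260)²·5.2²/27 = 0.0333701
  stratum C: (550/1260)²·4.6²/117 = 0.0344599
  stratum D: (400/1260)²·9.8²/99 = 0.0977678
V̂(x̄_st) = 0.213005
SE(x̄_st) = √0.213005 = 0.461525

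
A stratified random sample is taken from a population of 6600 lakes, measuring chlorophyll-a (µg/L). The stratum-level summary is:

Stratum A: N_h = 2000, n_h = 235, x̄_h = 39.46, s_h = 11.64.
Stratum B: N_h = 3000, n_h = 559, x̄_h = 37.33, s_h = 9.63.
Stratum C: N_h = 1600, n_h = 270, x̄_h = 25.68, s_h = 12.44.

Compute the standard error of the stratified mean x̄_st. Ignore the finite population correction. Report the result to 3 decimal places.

SE(x̄_st) ≈ 0.348

V̂(x̄_st) = Σ W_h² s_h²/n_h, with W_h = N_h/N and N = 6600:
  stratum A: (2000/6600)²·11.64²/235 = 0.0529432
  stratum B: (3000/6600)²·9.63²/559 = 0.0342764
  stratum C: (1600/6600)²·12.44²/270 = 0.0336844
V̂(x̄_st) = 0.120904
SE(x̄_st) = √0.120904 = 0.347713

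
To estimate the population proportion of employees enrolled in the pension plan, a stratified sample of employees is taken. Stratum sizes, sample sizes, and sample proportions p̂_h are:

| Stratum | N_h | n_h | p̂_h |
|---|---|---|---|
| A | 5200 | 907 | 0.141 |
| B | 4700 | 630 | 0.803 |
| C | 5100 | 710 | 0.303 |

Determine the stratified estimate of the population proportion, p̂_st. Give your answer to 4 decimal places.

p̂_st ≈ 0.4035

N = 15000; stratum weights W_h = N_h/N.
p̂_st = Σ W_h p̂_h = (5200·0.141 + 4700·0.803 + 5100·0.303)/15000 = 0.40351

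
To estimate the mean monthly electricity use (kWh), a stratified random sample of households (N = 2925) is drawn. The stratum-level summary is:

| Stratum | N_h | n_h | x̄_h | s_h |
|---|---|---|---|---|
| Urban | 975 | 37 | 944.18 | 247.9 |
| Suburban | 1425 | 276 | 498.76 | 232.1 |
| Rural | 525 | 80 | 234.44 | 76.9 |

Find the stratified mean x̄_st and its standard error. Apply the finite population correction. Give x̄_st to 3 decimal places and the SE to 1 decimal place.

x̄_st = Σ W_h x̄_h = (975·944.18 + 1425·498.76 + 525·234.44)/2925 = 599.79128
V̂(x̄_st) = Σ W_h² (1 − n_h/N_h) s_h²/n_h, with W_h = N_h/N and N = 2925:
  stratum Urban: (975/2925)²·(1 − 37/975)·247.9²/37 = 177.544
  stratum Suburban: (1425/2925)²·(1 − 276/1425)·232.1²/276 = 37.3529
  stratum Rural: (525/2925)²·(1 − 80/525)·76.9²/80 = 2.01851
V̂(x̄_st) = 216.916
SE(x̄_st) = √216.916 = 14.7281

x̄_st ≈ 599.791, SE ≈ 14.7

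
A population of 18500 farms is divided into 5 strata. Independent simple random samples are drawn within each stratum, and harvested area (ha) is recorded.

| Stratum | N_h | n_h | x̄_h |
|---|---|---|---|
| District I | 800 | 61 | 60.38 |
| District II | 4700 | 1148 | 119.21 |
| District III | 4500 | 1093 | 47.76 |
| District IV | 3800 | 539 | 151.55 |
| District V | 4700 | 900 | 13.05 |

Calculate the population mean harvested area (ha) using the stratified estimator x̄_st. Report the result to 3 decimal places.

N = Σ N_h = 18500. Stratum weights W_h = N_h/N.
x̄_st = (800·60.38 + 4700·119.21 + 4500·47.76 + 3800·151.55 + 4700·13.05) / 18500 = 78.95870

x̄_st ≈ 78.959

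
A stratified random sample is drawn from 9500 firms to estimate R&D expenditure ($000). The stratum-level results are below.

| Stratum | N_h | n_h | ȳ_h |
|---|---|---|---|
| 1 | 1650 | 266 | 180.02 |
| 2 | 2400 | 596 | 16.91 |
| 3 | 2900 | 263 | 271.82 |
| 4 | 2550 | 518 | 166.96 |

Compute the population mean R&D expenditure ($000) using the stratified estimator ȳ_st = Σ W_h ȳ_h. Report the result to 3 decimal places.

N = Σ N_h = 9500. Stratum weights W_h = N_h/N.
ȳ_st = (1650·180.02 + 2400·16.91 + 2900·271.82 + 2550·166.96) / 9500 = 163.33084

ȳ_st ≈ 163.331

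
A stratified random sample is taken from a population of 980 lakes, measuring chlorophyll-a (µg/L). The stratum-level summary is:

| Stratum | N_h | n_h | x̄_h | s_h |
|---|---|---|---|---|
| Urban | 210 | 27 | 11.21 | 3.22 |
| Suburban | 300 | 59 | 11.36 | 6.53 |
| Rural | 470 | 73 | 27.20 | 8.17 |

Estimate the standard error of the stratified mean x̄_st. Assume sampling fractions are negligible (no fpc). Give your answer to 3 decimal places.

SE(x̄_st) ≈ 0.544

V̂(x̄_st) = Σ W_h² s_h²/n_h, with W_h = N_h/N and N = 980:
  stratum Urban: (210/980)²·3.22²/27 = 0.0176333
  stratum Suburban: (300/980)²·6.53²/59 = 0.0677274
  stratum Rural: (470/980)²·8.17²/73 = 0.210312
V̂(x̄_st) = 0.295673
SE(x̄_st) = √0.295673 = 0.543758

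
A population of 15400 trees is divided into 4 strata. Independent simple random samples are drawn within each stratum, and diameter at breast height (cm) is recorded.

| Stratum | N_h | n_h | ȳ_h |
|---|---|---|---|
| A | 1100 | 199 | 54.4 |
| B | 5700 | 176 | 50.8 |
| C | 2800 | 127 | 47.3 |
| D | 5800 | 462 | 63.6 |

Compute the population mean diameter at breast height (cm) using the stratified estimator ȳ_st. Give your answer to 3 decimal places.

ȳ_st ≈ 55.242

N = Σ N_h = 15400. Stratum weights W_h = N_h/N.
ȳ_st = (1100·54.4 + 5700·50.8 + 2800·47.3 + 5800·63.6) / 15400 = 55.24156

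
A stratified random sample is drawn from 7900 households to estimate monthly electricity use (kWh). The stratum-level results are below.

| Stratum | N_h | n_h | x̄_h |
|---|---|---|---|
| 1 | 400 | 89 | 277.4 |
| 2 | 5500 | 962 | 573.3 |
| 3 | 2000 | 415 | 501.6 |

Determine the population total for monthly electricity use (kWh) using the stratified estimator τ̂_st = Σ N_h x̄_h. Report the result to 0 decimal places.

τ̂_st ≈ 4267310

τ̂_st = Σ N_h x̄_h = 400·277.4 + 5500·573.3 + 2000·501.6 = 4267310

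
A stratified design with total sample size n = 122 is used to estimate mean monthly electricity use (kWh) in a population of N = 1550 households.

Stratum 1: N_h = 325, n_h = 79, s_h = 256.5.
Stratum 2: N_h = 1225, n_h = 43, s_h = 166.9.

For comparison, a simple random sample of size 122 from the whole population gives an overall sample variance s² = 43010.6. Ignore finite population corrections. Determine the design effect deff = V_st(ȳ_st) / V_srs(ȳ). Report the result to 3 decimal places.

V̂(ȳ_st) = Σ W_h² s_h²/n_h, with W_h = N_h/N and N = 1550:
  stratum 1: (325/1550)²·256.5²/79 = 36.6143
  stratum 2: (1225/1550)²·166.9²/43 = 404.625
V_st = 441.24
V_srs = s²/n = 43010.6/122 = 352.546
deff = V_st / V_srs = 441.24/352.546 = 1.2516

deff ≈ 1.252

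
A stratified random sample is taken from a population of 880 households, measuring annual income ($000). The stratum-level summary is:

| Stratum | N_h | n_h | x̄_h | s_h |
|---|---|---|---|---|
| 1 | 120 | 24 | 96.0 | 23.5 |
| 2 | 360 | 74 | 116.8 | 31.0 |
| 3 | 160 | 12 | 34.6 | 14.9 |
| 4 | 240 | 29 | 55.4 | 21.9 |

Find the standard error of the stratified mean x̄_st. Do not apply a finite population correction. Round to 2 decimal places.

SE(x̄_st) ≈ 2.11

V̂(x̄_st) = Σ W_h² s_h²/n_h, with W_h = N_h/N and N = 880:
  stratum 1: (120/880)²·23.5²/24 = 0.42788
  stratum 2: (360/880)²·31.0²/74 = 2.17336
  stratum 3: (160/880)²·14.9²/12 = 0.611598
  stratum 4: (240/880)²·21.9²/29 = 1.23012
V̂(x̄_st) = 4.44296
SE(x̄_st) = √4.44296 = 2.10783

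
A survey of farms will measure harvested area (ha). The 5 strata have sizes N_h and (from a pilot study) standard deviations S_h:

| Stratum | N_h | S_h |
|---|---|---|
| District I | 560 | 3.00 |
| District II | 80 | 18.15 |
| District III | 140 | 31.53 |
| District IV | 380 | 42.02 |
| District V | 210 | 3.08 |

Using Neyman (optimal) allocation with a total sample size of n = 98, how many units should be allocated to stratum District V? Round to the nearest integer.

Neyman allocation: n_h = n · N_h S_h / Σ N_i S_i, with n = 98.
  stratum District I: N_h·S_h = 560·3.00 = 1680.00
  stratum District II: N_h·S_h = 80·18.15 = 1452.00
  stratum District III: N_h·S_h = 140·31.53 = 4414.20
  stratum District IV: N_h·S_h = 380·42.02 = 15967.60
  stratum District V: N_h·S_h = 210·3.08 = 646.80
Σ N_h S_h = 24160.60
n for stratum District V = 98·646.80/24160.60 = 2.624 → 3

3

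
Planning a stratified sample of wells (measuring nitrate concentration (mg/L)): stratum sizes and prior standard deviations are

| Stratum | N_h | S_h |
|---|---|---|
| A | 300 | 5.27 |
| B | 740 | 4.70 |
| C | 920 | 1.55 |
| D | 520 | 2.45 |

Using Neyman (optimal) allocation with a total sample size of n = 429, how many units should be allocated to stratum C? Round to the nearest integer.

79

Neyman allocation: n_h = n · N_h S_h / Σ N_i S_i, with n = 429.
  stratum A: N_h·S_h = 300·5.27 = 1581.00
  stratum B: N_h·S_h = 740·4.70 = 3478.00
  stratum C: N_h·S_h = 920·1.55 = 1426.00
  stratum D: N_h·S_h = 520·2.45 = 1274.00
Σ N_h S_h = 7759.00
n for stratum C = 429·1426.00/7759.00 = 78.844 → 79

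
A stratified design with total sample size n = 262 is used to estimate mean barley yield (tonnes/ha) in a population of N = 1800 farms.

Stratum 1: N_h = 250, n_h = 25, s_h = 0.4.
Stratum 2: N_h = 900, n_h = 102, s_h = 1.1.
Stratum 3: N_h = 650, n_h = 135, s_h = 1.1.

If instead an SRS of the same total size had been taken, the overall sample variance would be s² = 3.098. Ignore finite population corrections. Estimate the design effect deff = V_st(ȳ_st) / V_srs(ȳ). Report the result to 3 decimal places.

V̂(ȳ_st) = Σ W_h² s_h²/n_h, with W_h = N_h/N and N = 1800:
  stratum 1: (250/1800)²·0.4²/25 = 0.000123457
  stratum 2: (900/1800)²·1.1²/102 = 0.00296569
  stratum 3: (650/1800)²·1.1²/135 = 0.00116878
V_st = 0.00425792
V_srs = s²/n = 3.098/262 = 0.0118244
deff = V_st / V_srs = 0.00425792/0.0118244 = 0.3601

deff ≈ 0.360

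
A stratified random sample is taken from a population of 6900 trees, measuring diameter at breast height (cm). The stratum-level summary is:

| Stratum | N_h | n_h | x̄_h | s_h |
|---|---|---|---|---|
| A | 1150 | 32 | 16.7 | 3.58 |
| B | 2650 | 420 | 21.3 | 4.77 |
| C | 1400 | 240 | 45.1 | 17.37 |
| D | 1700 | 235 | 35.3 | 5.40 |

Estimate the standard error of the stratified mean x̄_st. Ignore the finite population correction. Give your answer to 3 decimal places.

SE(x̄_st) ≈ 0.280

V̂(x̄_st) = Σ W_h² s_h²/n_h, with W_h = N_h/N and N = 6900:
  stratum A: (1150/6900)²·3.58²/32 = 0.0111253
  stratum B: (2650/6900)²·4.77²/420 = 0.00799063
  stratum C: (1400/6900)²·17.37²/240 = 0.0517543
  stratum D: (1700/6900)²·5.40²/235 = 0.00753216
V̂(x̄_st) = 0.0784024
SE(x̄_st) = √0.0784024 = 0.280004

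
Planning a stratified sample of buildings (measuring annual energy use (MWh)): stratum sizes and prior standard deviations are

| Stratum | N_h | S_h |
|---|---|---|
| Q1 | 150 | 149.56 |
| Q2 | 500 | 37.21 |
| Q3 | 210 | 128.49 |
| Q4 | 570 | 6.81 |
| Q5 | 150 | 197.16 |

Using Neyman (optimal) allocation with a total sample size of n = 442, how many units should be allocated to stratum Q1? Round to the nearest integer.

Neyman allocation: n_h = n · N_h S_h / Σ N_i S_i, with n = 442.
  stratum Q1: N_h·S_h = 150·149.56 = 22434.00
  stratum Q2: N_h·S_h = 500·37.21 = 18605.00
  stratum Q3: N_h·S_h = 210·128.49 = 26982.90
  stratum Q4: N_h·S_h = 570·6.81 = 3881.70
  stratum Q5: N_h·S_h = 150·197.16 = 29574.00
Σ N_h S_h = 101477.60
n for stratum Q1 = 442·22434.00/101477.60 = 97.714 → 98

98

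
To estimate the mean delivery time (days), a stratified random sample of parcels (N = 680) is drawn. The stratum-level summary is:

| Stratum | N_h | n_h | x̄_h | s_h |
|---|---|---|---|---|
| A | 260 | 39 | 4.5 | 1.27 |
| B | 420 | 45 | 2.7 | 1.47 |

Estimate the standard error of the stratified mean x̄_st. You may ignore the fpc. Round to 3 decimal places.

V̂(x̄_st) = Σ W_h² s_h²/n_h, with W_h = N_h/N and N = 680:
  stratum A: (260/680)²·1.27²/39 = 0.00604605
  stratum B: (420/680)²·1.47²/45 = 0.018319
V̂(x̄_st) = 0.0243651
SE(x̄_st) = √0.0243651 = 0.156093

SE(x̄_st) ≈ 0.156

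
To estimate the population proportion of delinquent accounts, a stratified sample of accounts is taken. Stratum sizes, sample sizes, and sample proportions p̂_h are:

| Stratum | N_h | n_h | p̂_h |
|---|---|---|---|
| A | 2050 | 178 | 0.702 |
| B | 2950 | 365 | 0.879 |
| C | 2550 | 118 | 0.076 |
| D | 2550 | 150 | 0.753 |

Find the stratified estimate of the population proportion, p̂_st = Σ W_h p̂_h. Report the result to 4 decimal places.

p̂_st ≈ 0.6085

N = 10100; stratum weights W_h = N_h/N.
p̂_st = Σ W_h p̂_h = (2050·0.702 + 2950·0.879 + 2550·0.076 + 2550·0.753)/10100 = 0.60852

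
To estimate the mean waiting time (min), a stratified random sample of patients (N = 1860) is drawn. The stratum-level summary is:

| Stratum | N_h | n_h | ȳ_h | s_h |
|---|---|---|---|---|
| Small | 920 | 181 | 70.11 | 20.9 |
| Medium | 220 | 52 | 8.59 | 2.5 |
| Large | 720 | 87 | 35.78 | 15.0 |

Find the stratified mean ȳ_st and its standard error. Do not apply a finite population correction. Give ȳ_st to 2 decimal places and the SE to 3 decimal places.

ȳ_st = Σ W_h ȳ_h = (920·70.11 + 220·8.59 + 720·35.78)/1860 = 49.54441
V̂(ȳ_st) = Σ W_h² s_h²/n_h, with W_h = N_h/N and N = 1860:
  stratum Small: (920/1860)²·20.9²/181 = 0.590424
  stratum Medium: (220/1860)²·2.5²/52 = 0.0016815
  stratum Large: (720/1860)²·15.0²/87 = 0.387527
V̂(ȳ_st) = 0.979633
SE(ȳ_st) = √0.979633 = 0.989764

ȳ_st ≈ 49.54, SE ≈ 0.990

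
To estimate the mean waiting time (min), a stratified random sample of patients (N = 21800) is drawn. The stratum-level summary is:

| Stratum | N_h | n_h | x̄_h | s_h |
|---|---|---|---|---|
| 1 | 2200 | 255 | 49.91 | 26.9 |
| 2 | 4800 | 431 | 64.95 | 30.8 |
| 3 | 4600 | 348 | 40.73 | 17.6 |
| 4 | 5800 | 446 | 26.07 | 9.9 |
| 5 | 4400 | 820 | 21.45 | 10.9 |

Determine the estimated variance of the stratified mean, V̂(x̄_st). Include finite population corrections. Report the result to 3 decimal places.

V̂(x̄_st) ≈ 0.178

V̂(x̄_st) = Σ W_h² (1 − n_h/N_h) s_h²/n_h, with W_h = N_h/N and N = 21800:
  stratum 1: (2200/21800)²·(1 − 255/2200)·26.9²/255 = 0.0255502
  stratum 2: (4800/21800)²·(1 − 431/4800)·30.8²/431 = 0.0971258
  stratum 3: (4600/21800)²·(1 − 348/4600)·17.6²/348 = 0.036634
  stratum 4: (5800/21800)²·(1 − 446/5800)·9.9²/446 = 0.0143592
  stratum 5: (4400/21800)²·(1 − 820/4400)·10.9²/820 = 0.00480244
V̂(x̄_st) = 0.178472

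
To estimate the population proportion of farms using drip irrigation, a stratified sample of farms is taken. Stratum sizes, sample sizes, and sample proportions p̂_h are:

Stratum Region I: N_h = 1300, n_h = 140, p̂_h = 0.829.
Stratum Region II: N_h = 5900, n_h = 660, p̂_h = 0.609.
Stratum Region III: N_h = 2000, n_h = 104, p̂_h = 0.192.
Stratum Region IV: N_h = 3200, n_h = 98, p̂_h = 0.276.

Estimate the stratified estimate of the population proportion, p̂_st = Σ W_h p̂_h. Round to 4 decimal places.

N = 12400; stratum weights W_h = N_h/N.
p̂_st = Σ W_h p̂_h = (1300·0.829 + 5900·0.609 + 2000·0.192 + 3200·0.276)/12400 = 0.47887

p̂_st ≈ 0.4789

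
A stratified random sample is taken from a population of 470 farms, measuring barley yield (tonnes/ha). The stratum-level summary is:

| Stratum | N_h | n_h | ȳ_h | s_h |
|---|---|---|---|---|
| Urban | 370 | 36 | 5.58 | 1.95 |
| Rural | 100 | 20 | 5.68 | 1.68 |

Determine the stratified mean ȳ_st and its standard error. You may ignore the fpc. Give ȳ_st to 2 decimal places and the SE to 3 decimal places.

ȳ_st = Σ W_h ȳ_h = (370·5.58 + 100·5.68)/470 = 5.60128
V̂(ȳ_st) = Σ W_h² s_h²/n_h, with W_h = N_h/N and N = 470:
  stratum Urban: (370/470)²·1.95²/36 = 0.0654598
  stratum Rural: (100/470)²·1.68²/20 = 0.00638841
V̂(ȳ_st) = 0.0718482
SE(ȳ_st) = √0.0718482 = 0.268045

ȳ_st ≈ 5.60, SE ≈ 0.268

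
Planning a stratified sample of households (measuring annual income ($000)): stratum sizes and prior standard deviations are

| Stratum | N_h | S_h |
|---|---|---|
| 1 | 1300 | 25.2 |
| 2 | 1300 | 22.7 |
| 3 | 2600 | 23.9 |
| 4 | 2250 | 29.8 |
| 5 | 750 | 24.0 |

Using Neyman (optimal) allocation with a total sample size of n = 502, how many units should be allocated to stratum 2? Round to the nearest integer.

Neyman allocation: n_h = n · N_h S_h / Σ N_i S_i, with n = 502.
  stratum 1: N_h·S_h = 1300·25.2 = 32760.00
  stratum 2: N_h·S_h = 1300·22.7 = 29510.00
  stratum 3: N_h·S_h = 2600·23.9 = 62140.00
  stratum 4: N_h·S_h = 2250·29.8 = 67050.00
  stratum 5: N_h·S_h = 750·24.0 = 18000.00
Σ N_h S_h = 209460.00
n for stratum 2 = 502·29510.00/209460.00 = 70.725 → 71

71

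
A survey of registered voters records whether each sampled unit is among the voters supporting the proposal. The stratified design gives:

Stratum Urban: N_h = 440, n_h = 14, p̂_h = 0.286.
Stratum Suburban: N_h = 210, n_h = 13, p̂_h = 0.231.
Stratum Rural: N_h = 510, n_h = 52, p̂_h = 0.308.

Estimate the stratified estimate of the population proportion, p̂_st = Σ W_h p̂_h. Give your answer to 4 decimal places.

p̂_st ≈ 0.2857

N = 1160; stratum weights W_h = N_h/N.
p̂_st = Σ W_h p̂_h = (440·0.286 + 210·0.231 + 510·0.308)/1160 = 0.28572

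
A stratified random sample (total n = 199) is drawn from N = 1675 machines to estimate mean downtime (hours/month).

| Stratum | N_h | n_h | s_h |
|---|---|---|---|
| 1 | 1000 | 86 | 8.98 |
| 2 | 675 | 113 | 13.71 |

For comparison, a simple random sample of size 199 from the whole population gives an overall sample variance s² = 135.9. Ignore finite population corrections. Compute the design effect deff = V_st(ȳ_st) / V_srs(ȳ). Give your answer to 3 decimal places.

V̂(ȳ_st) = Σ W_h² s_h²/n_h, with W_h = N_h/N and N = 1675:
  stratum 1: (1000/1675)²·8.98²/86 = 0.334214
  stratum 2: (675/1675)²·13.71²/113 = 0.270131
V_st = 0.604345
V_srs = s²/n = 135.9/199 = 0.682915
deff = V_st / V_srs = 0.604345/0.682915 = 0.8849

deff ≈ 0.885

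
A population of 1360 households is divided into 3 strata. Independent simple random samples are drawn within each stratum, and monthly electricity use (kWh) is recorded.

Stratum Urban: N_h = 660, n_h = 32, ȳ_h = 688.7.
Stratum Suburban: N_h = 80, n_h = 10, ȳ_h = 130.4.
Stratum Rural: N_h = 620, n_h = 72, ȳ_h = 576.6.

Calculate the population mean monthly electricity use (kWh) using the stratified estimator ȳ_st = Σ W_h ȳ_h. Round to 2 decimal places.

N = Σ N_h = 1360. Stratum weights W_h = N_h/N.
ȳ_st = (660·688.7 + 80·130.4 + 620·576.6) / 1360 = 604.7544

ȳ_st ≈ 604.75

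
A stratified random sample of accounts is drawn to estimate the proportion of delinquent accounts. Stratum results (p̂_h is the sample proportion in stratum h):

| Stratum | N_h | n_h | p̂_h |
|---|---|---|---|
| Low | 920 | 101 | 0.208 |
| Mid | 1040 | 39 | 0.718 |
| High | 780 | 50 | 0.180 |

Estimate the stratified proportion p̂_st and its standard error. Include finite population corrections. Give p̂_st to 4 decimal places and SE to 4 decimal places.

N = 2740; stratum weights W_h = N_h/N.
p̂_st = Σ W_h p̂_h = (920·0.208 + 1040·0.718 + 780·0.180)/2740 = 0.39361
V̂(p̂_st) = Σ W_h² (1 − n_h/N_h) p̂_h(1−p̂_h)/(n_h−1):
  stratum Low: (920/2740)²·(1 − 101/920)·0.208·0.792/100 = 0.000165333
  stratum Mid: (1040/2740)²·(1 − 39/1040)·0.718·0.282/38 = 0.00073885
  stratum High: (780/2740)²·(1 − 50/780)·0.180·0.820/49 = 0.000228458
V̂(p̂_st) = 0.00113264; SE = √V̂ = 0.0336547

p̂_st ≈ 0.3936, SE ≈ 0.0337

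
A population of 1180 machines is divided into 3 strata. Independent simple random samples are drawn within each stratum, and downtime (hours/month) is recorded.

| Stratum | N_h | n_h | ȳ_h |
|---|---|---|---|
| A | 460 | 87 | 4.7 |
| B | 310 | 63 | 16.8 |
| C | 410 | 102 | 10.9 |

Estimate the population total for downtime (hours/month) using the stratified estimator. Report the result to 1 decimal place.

τ̂_st = Σ N_h ȳ_h = 460·4.7 + 310·16.8 + 410·10.9 = 11839.0

τ̂_st ≈ 11839.0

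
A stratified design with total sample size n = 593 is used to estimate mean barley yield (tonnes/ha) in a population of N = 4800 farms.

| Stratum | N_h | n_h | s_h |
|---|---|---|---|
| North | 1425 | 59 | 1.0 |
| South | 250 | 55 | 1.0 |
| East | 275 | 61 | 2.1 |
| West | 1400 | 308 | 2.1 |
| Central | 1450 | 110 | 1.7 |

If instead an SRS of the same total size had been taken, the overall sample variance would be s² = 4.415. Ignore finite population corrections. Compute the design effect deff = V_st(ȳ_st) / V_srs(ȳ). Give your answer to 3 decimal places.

V̂(ȳ_st) = Σ W_h² s_h²/n_h, with W_h = N_h/N and N = 4800:
  stratum North: (1425/4800)²·1.0²/59 = 0.00149381
  stratum South: (250/4800)²·1.0²/55 = 4.93213e-05
  stratum East: (275/4800)²·2.1²/61 = 0.000237297
  stratum West: (1400/4800)²·2.1²/308 = 0.00121804
  stratum Central: (1450/4800)²·1.7²/110 = 0.0023975
V_st = 0.00539597
V_srs = s²/n = 4.415/593 = 0.00744519
deff = V_st / V_srs = 0.00539597/0.00744519 = 0.7248

deff ≈ 0.725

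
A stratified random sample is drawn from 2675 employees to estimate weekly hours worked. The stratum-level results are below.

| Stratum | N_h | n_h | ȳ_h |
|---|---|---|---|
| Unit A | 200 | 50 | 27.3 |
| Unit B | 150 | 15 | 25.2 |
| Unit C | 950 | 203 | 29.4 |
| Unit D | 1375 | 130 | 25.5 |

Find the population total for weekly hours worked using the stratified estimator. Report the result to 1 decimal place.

τ̂_st ≈ 72232.5

τ̂_st = Σ N_h ȳ_h = 200·27.3 + 150·25.2 + 950·29.4 + 1375·25.5 = 72232.5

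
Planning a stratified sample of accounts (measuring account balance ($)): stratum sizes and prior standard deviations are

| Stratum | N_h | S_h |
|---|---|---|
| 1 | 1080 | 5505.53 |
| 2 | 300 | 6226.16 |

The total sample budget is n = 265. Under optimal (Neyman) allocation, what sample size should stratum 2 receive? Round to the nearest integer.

Neyman allocation: n_h = n · N_h S_h / Σ N_i S_i, with n = 265.
  stratum 1: N_h·S_h = 1080·5505.53 = 5945972.40
  stratum 2: N_h·S_h = 300·6226.16 = 1867848.00
Σ N_h S_h = 7813820.40
n for stratum 2 = 265·1867848.00/7813820.40 = 63.347 → 63

63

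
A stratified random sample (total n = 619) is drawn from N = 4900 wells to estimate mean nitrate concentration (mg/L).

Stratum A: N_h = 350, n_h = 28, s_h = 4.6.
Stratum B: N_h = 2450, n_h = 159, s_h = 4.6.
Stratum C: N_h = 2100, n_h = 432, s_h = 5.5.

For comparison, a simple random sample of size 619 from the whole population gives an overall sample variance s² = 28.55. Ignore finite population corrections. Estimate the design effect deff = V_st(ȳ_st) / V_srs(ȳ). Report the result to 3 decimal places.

deff ≈ 1.084

V̂(ȳ_st) = Σ W_h² s_h²/n_h, with W_h = N_h/N and N = 4900:
  stratum A: (350/4900)²·4.6²/28 = 0.00385569
  stratum B: (2450/4900)²·4.6²/159 = 0.0332704
  stratum C: (2100/4900)²·5.5²/432 = 0.0128614
V_st = 0.0499875
V_srs = s²/n = 28.55/619 = 0.0461228
deff = V_st / V_srs = 0.0499875/0.0461228 = 1.0838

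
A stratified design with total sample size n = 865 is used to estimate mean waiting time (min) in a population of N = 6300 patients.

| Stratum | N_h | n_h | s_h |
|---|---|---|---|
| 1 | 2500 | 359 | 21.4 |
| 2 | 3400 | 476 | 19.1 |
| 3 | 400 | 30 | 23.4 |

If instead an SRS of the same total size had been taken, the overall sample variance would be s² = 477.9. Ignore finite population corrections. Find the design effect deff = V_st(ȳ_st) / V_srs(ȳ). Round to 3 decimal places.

deff ≈ 0.901

V̂(ȳ_st) = Σ W_h² s_h²/n_h, with W_h = N_h/N and N = 6300:
  stratum 1: (2500/6300)²·21.4²/359 = 0.200878
  stratum 2: (3400/6300)²·19.1²/476 = 0.223222
  stratum 3: (400/6300)²·23.4²/30 = 0.0735782
V_st = 0.497678
V_srs = s²/n = 477.9/865 = 0.552486
deff = V_st / V_srs = 0.497678/0.552486 = 0.9008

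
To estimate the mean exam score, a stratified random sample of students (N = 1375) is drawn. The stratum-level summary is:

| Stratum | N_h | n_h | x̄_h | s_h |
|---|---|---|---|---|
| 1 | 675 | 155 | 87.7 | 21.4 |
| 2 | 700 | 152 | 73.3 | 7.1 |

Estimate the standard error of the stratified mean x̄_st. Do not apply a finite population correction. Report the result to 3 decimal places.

SE(x̄_st) ≈ 0.893

V̂(x̄_st) = Σ W_h² s_h²/n_h, with W_h = N_h/N and N = 1375:
  stratum 1: (675/1375)²·21.4²/155 = 0.71203
  stratum 2: (700/1375)²·7.1²/152 = 0.0859535
V̂(x̄_st) = 0.797983
SE(x̄_st) = √0.797983 = 0.893299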